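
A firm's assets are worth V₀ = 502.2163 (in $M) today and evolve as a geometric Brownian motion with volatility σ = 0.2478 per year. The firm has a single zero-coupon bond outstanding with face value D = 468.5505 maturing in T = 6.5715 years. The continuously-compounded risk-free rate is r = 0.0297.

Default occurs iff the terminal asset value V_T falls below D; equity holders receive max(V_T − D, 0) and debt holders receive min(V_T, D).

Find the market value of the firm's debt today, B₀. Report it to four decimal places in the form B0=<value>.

B0=324.1503

d₁ = [ln(V₀/D) + (r + σ²/2)T] / (σ√T)
   = [ln(502.2163/468.5505) + (0.0297 + 0.5·0.2478²)·6.5715] / (0.2478·√6.5715)
   = [0.069387 + 0.396935] / 0.635234 = 0.734094
d₂ = d₁ − σ√T = 0.734094 − 0.635234 = 0.098861
N(d₁) = 0.768554,  N(d₂) = 0.539376,  e^(−rT) = 0.822692
E₀ = V₀·N(d₁) − D·e^(−rT)·N(d₂)
   = 502.2163·0.768554 − 468.5505·0.822692·0.539376 = 178.066005
B₀ = V₀ − E₀ = 502.2163 − 178.066005 = 324.150295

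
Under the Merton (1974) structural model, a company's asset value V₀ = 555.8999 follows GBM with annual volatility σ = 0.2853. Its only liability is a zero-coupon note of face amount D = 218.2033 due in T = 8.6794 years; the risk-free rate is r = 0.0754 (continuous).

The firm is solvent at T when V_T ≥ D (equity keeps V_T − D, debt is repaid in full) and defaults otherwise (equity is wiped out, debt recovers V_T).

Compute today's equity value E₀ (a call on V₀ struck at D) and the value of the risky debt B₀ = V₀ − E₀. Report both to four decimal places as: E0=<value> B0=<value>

E0=444.7202 B0=111.1797

d₁ = [ln(V₀/D) + (r + σ²/2)T] / (σ√T)
   = [ln(555.8999/218.2033) + (0.0754 + 0.5·0.2853²)·8.6794] / (0.2853·√8.6794)
   = [0.935161 + 1.007661] / 0.840517 = 2.311461
d₂ = d₁ − σ√T = 2.311461 − 0.840517 = 1.470943
N(d₁) = 0.989596,  N(d₂) = 0.929347,  e^(−rT) = 0.519740
E₀ = V₀·N(d₁) − D·e^(−rT)·N(d₂)
   = 555.8999·0.989596 − 218.2033·0.519740·0.929347 = 444.720221
B₀ = V₀ − E₀ = 555.8999 − 444.720221 = 111.179679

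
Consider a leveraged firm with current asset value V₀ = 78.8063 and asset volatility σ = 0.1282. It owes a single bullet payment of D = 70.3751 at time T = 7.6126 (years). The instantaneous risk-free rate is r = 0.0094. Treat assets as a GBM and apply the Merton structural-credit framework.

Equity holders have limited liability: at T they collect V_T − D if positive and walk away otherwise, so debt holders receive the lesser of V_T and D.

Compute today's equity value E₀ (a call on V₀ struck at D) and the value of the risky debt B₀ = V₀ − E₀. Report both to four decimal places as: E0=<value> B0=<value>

E0=18.1074 B0=60.6989

d₁ = [ln(V₀/D) + (r + σ²/2)T] / (σ√T)
   = [ln(78.8063/70.3751) + (0.0094 + 0.5·0.1282²)·7.6126] / (0.1282·√7.6126)
   = [0.113153 + 0.134116] / 0.353716 = 0.699062
d₂ = d₁ − σ√T = 0.699062 − 0.353716 = 0.345346
N(d₁) = 0.757743,  N(d₂) = 0.635083,  e^(−rT) = 0.930942
E₀ = V₀·N(d₁) − D·e^(−rT)·N(d₂)
   = 78.8063·0.757743 − 70.3751·0.930942·0.635083 = 18.107412
B₀ = V₀ − E₀ = 78.8063 − 18.107412 = 60.698888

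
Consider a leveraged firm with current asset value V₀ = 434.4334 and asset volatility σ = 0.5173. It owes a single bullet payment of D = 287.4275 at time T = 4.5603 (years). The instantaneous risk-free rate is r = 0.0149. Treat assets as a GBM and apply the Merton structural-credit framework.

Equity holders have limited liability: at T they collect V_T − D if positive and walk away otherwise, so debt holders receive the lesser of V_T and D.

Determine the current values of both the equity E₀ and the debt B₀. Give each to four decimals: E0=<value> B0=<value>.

d₁ = [ln(V₀/D) + (r + σ²/2)T] / (σ√T)
   = [ln(434.4334/287.4275) + (0.0149 + 0.5·0.5173²)·4.5603] / (0.5173·√4.5603)
   = [0.413072 + 0.678115] / 1.104687 = 0.987779
d₂ = d₁ − σ√T = 0.987779 − 1.104687 = -0.116907
N(d₁) = 0.838370,  N(d₂) = 0.453467,  e^(−rT) = 0.934309
E₀ = V₀·N(d₁) − D·e^(−rT)·N(d₂)
   = 434.4334·0.838370 − 287.4275·0.934309·0.453467 = 242.439115
B₀ = V₀ − E₀ = 434.4334 − 242.439115 = 191.994285

E0=242.4391 B0=191.9943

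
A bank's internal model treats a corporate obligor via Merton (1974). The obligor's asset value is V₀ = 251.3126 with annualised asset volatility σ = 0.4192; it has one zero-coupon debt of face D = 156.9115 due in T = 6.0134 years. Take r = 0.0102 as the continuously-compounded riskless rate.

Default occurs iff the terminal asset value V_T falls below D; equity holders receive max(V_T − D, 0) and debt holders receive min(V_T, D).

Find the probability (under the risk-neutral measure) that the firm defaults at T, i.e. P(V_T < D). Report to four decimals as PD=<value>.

d₁ = [ln(V₀/D) + (r + σ²/2)T] / (σ√T)
   = [ln(251.3126/156.9115) + (0.0102 + 0.5·0.4192²)·6.0134] / (0.4192·√6.0134)
   = [0.471016 + 0.589700] / 1.027972 = 1.031853
d₂ = d₁ − σ√T = 1.031853 − 1.027972 = 0.003880
risk-neutral PD = N(−d₂) = N(-0.003880) = 0.498452

PD=0.4985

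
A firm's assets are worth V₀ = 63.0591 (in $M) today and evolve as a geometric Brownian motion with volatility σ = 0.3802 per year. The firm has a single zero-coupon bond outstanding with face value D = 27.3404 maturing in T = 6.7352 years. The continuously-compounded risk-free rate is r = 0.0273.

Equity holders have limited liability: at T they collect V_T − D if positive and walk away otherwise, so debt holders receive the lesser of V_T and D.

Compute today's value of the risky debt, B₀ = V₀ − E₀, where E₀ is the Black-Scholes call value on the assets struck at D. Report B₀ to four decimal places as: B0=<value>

d₁ = [ln(V₀/D) + (r + σ²/2)T] / (σ√T)
   = [ln(63.0591/27.3404) + (0.0273 + 0.5·0.3802²)·6.7352] / (0.3802·√6.7352)
   = [0.835707 + 0.670664] / 0.986705 = 1.526668
d₂ = d₁ − σ√T = 1.526668 − 0.986705 = 0.539963
N(d₁) = 0.936578,  N(d₂) = 0.705389,  e^(−rT) = 0.832043
E₀ = V₀·N(d₁) − D·e^(−rT)·N(d₂)
   = 63.0591·0.936578 − 27.3404·0.832043·0.705389 = 43.013319
B₀ = V₀ − E₀ = 63.0591 − 43.013319 = 20.045781

B0=20.0458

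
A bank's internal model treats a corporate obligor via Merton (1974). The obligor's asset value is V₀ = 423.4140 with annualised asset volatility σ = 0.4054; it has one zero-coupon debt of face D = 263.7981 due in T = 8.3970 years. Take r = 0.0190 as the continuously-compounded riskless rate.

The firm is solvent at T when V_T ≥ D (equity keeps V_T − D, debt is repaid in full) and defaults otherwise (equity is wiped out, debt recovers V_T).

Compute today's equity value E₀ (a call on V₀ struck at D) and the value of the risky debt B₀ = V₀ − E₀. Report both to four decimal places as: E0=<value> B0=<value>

d₁ = [ln(V₀/D) + (r + σ²/2)T] / (σ√T)
   = [ln(423.4140/263.7981) + (0.0190 + 0.5·0.4054²)·8.3970] / (0.4054·√8.3970)
   = [0.473166 + 0.849563] / 1.174751 = 1.125966
d₂ = d₁ − σ√T = 1.125966 − 1.174751 = -0.048785
N(d₁) = 0.869910,  N(d₂) = 0.480545,  e^(−rT) = 0.852533
E₀ = V₀·N(d₁) − D·e^(−rT)·N(d₂)
   = 423.4140·0.869910 − 263.7981·0.852533·0.480545 = 260.259051
B₀ = V₀ − E₀ = 423.4140 − 260.259051 = 163.154949

E0=260.2591 B0=163.1549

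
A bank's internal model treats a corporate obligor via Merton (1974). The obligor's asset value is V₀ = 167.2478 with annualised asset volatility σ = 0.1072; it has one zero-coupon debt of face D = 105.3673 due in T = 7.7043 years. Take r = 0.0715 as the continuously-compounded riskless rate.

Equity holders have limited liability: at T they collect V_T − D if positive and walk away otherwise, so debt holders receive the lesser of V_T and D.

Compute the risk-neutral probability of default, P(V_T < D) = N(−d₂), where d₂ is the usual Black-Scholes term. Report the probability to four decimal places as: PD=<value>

PD=0.0006

d₁ = [ln(V₀/D) + (r + σ²/2)T] / (σ√T)
   = [ln(167.2478/105.3673) + (0.0715 + 0.5·0.1072²)·7.7043] / (0.1072·√7.7043)
   = [0.462024 + 0.595126] / 0.297551 = 3.552836
d₂ = d₁ − σ√T = 3.552836 − 0.297551 = 3.255285
risk-neutral PD = N(−d₂) = N(-3.255285) = 0.000566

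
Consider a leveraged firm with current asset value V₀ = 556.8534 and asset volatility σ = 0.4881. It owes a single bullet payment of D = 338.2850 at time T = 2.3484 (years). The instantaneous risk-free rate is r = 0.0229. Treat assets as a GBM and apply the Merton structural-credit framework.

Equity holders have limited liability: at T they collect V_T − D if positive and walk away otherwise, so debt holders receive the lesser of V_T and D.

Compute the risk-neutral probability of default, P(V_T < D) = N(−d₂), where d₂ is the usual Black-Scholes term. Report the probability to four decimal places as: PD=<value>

PD=0.3578

d₁ = [ln(V₀/D) + (r + σ²/2)T] / (σ√T)
   = [ln(556.8534/338.2850) + (0.0229 + 0.5·0.4881²)·2.3484] / (0.4881·√2.3484)
   = [0.498413 + 0.333522] / 0.747988 = 1.112230
d₂ = d₁ − σ√T = 1.112230 − 0.747988 = 0.364241
risk-neutral PD = N(−d₂) = N(-0.364241) = 0.357839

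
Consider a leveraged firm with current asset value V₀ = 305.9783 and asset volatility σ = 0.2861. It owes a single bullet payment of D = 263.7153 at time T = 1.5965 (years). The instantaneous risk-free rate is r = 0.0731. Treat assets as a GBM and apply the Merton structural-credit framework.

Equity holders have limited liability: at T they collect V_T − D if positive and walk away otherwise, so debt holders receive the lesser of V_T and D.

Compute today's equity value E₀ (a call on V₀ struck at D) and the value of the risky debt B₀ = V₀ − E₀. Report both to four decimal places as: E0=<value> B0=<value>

E0=84.2499 B0=221.7284

d₁ = [ln(V₀/D) + (r + σ²/2)T] / (σ√T)
   = [ln(305.9783/263.7153) + (0.0731 + 0.5·0.2861²)·1.5965] / (0.2861·√1.5965)
   = [0.148644 + 0.182043] / 0.361495 = 0.914778
d₂ = d₁ − σ√T = 0.914778 − 0.361495 = 0.553283
N(d₁) = 0.819846,  N(d₂) = 0.709965,  e^(−rT) = 0.889848
E₀ = V₀·N(d₁) − D·e^(−rT)·N(d₂)
   = 305.9783·0.819846 − 263.7153·0.889848·0.709965 = 84.249914
B₀ = V₀ − E₀ = 305.9783 − 84.249914 = 221.728386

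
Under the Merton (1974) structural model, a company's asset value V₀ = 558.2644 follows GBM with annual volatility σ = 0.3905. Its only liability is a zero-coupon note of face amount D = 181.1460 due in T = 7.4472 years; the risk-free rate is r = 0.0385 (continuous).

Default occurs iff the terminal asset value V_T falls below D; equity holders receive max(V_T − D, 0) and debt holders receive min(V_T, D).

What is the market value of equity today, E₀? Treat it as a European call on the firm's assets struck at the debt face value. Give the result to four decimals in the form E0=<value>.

d₁ = [ln(V₀/D) + (r + σ²/2)T] / (σ√T)
   = [ln(558.2644/181.1460) + (0.0385 + 0.5·0.3905²)·7.4472] / (0.3905·√7.4472)
   = [1.125529 + 0.854530] / 1.065657 = 1.858064
d₂ = d₁ − σ√T = 1.858064 − 1.065657 = 0.792407
N(d₁) = 0.968420,  N(d₂) = 0.785938,  e^(−rT) = 0.750724
E₀ = V₀·N(d₁) − D·e^(−rT)·N(d₂)
   = 558.2644·0.968420 − 181.1460·0.750724·0.785938 = 433.754180

E0=433.7542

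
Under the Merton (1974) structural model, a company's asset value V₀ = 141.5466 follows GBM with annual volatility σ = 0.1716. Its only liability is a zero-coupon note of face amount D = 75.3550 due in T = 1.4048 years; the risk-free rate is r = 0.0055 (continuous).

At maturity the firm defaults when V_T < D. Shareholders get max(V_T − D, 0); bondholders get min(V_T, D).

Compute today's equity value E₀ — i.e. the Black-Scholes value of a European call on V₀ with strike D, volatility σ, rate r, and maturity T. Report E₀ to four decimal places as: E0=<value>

d₁ = [ln(V₀/D) + (r + σ²/2)T] / (σ√T)
   = [ln(141.5466/75.3550) + (0.0055 + 0.5·0.1716²)·1.4048] / (0.1716·√1.4048)
   = [0.630419 + 0.028410] / 0.203388 = 3.239275
d₂ = d₁ − σ√T = 3.239275 − 0.203388 = 3.035887
N(d₁) = 0.999401,  N(d₂) = 0.998801,  e^(−rT) = 0.992303
E₀ = V₀·N(d₁) − D·e^(−rT)·N(d₂)
   = 141.5466·0.999401 − 75.3550·0.992303·0.998801 = 66.776435

E0=66.7764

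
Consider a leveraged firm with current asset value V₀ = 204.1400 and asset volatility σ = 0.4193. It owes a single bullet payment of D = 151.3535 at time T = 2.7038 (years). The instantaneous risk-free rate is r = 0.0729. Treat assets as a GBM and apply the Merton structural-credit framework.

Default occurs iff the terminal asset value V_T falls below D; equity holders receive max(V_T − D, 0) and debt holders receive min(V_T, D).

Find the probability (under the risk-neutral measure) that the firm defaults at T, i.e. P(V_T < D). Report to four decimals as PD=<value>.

PD=0.3538

d₁ = [ln(V₀/D) + (r + σ²/2)T] / (σ√T)
   = [ln(204.1400/151.3535) + (0.0729 + 0.5·0.4193²)·2.7038] / (0.4193·√2.7038)
   = [0.299188 + 0.434788] / 0.689465 = 1.064559
d₂ = d₁ − σ√T = 1.064559 − 0.689465 = 0.375094
risk-neutral PD = N(−d₂) = N(-0.375094) = 0.353795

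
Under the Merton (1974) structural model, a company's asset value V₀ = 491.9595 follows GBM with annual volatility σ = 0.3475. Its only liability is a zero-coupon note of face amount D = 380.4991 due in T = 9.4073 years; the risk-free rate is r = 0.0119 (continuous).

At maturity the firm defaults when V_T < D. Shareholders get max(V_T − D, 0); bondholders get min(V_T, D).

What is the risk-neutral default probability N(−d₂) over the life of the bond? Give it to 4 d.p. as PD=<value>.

d₁ = [ln(V₀/D) + (r + σ²/2)T] / (σ√T)
   = [ln(491.9595/380.4991) + (0.0119 + 0.5·0.3475²)·9.4073] / (0.3475·√9.4073)
   = [0.256913 + 0.679942] / 1.065828 = 0.878992
d₂ = d₁ − σ√T = 0.878992 − 1.065828 = -0.186837
risk-neutral PD = N(−d₂) = N(0.186837) = 0.574106

PD=0.5741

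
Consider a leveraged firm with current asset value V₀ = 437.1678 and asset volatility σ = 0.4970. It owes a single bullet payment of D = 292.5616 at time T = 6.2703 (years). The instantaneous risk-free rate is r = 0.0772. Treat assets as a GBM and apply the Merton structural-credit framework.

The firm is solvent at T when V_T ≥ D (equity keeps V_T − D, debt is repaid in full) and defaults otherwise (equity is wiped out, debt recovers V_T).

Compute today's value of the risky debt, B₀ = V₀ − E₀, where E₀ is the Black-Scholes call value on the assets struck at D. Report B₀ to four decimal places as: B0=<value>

d₁ = [ln(V₀/D) + (r + σ²/2)T] / (σ√T)
   = [ln(437.1678/292.5616) + (0.0772 + 0.5·0.4970²)·6.2703] / (0.4970·√6.2703)
   = [0.401642 + 1.258477] / 1.244516 = 1.333948
d₂ = d₁ − σ√T = 1.333948 − 1.244516 = 0.089431
N(d₁) = 0.908889,  N(d₂) = 0.535630,  e^(−rT) = 0.616272
E₀ = V₀·N(d₁) − D·e^(−rT)·N(d₂)
   = 437.1678·0.908889 − 292.5616·0.616272·0.535630 = 300.764399
B₀ = V₀ − E₀ = 437.1678 − 300.764399 = 136.403401

B0=136.4034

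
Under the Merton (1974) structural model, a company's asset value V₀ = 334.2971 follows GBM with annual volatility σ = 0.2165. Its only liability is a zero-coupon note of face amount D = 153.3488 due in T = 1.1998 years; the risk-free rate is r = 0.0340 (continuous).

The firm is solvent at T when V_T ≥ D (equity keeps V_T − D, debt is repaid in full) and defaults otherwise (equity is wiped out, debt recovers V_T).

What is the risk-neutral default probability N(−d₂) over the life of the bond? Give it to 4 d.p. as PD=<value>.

PD=0.0004

d₁ = [ln(V₀/D) + (r + σ²/2)T] / (σ√T)
   = [ln(334.2971/153.3488) + (0.0340 + 0.5·0.2165²)·1.1998] / (0.2165·√1.1998)
   = [0.779315 + 0.068912] / 0.237144 = 3.576842
d₂ = d₁ − σ√T = 3.576842 − 0.237144 = 3.339698
risk-neutral PD = N(−d₂) = N(-3.339698) = 0.000419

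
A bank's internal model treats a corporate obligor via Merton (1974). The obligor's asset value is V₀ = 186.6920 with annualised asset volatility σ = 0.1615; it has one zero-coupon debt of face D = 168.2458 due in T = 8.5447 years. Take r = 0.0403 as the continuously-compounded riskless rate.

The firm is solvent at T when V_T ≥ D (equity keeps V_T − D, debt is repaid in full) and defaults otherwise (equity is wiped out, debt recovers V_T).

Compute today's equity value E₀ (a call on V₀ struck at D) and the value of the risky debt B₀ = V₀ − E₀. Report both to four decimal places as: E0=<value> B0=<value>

E0=73.7996 B0=112.8924

d₁ = [ln(V₀/D) + (r + σ²/2)T] / (σ√T)
   = [ln(186.6920/168.2458) + (0.0403 + 0.5·0.1615²)·8.5447] / (0.1615·√8.5447)
   = [0.104034 + 0.455784] / 0.472086 = 1.185840
d₂ = d₁ − σ√T = 1.185840 − 0.472086 = 0.713754
N(d₁) = 0.882157,  N(d₂) = 0.762310,  e^(−rT) = 0.708680
E₀ = V₀·N(d₁) − D·e^(−rT)·N(d₂)
   = 186.6920·0.882157 − 168.2458·0.708680·0.762310 = 73.799597
B₀ = V₀ − E₀ = 186.6920 − 73.799597 = 112.892403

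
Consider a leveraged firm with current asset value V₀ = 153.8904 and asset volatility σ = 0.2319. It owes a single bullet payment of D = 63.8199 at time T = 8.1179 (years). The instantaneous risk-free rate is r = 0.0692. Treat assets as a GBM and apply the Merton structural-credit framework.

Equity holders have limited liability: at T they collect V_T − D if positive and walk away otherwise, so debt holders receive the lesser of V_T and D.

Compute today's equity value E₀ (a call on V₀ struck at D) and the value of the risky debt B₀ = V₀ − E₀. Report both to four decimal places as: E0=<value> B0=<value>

d₁ = [ln(V₀/D) + (r + σ²/2)T] / (σ√T)
   = [ln(153.8904/63.8199) + (0.0692 + 0.5·0.2319²)·8.1179] / (0.2319·√8.1179)
   = [0.880176 + 0.780039] / 0.660728 = 2.512706
d₂ = d₁ − σ√T = 2.512706 − 0.660728 = 1.851978
N(d₁) = 0.994010,  N(d₂) = 0.967986,  e^(−rT) = 0.570205
E₀ = V₀·N(d₁) − D·e^(−rT)·N(d₂)
   = 153.8904·0.994010 − 63.8199·0.570205·0.967986 = 117.743098
B₀ = V₀ − E₀ = 153.8904 − 117.743098 = 36.147302

E0=117.7431 B0=36.1473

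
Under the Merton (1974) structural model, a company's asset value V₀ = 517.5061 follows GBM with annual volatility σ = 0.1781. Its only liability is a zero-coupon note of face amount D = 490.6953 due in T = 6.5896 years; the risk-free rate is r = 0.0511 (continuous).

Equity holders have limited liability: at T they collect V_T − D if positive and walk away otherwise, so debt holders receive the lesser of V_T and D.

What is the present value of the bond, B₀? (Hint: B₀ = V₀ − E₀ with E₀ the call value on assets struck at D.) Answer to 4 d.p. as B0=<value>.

d₁ = [ln(V₀/D) + (r + σ²/2)T] / (σ√T)
   = [ln(517.5061/490.6953) + (0.0511 + 0.5·0.1781²)·6.5896] / (0.1781·√6.5896)
   = [0.053198 + 0.441238] / 0.457187 = 1.081476
d₂ = d₁ − σ√T = 1.081476 − 0.457187 = 0.624289
N(d₁) = 0.860257,  N(d₂) = 0.733781,  e^(−rT) = 0.714103
E₀ = V₀·N(d₁) − D·e^(−rT)·N(d₂)
   = 517.5061·0.860257 − 490.6953·0.714103·0.733781 = 188.066444
B₀ = V₀ − E₀ = 517.5061 − 188.066444 = 329.439656

B0=329.4397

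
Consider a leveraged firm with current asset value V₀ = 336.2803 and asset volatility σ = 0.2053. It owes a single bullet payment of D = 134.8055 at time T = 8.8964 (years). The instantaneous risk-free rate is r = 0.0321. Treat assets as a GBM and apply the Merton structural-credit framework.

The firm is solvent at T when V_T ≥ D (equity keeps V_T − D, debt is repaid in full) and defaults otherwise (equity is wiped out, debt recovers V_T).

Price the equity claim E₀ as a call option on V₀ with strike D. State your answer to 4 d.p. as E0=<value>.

E0=235.9943

d₁ = [ln(V₀/D) + (r + σ²/2)T] / (σ√T)
   = [ln(336.2803/134.8055) + (0.0321 + 0.5·0.2053²)·8.8964] / (0.2053·√8.8964)
   = [0.914112 + 0.473058] / 0.612345 = 2.265340
d₂ = d₁ − σ√T = 2.265340 − 0.612345 = 1.652995
N(d₁) = 0.988254,  N(d₂) = 0.950834,  e^(−rT) = 0.751582
E₀ = V₀·N(d₁) − D·e^(−rT)·N(d₂)
   = 336.2803·0.988254 − 134.8055·0.751582·0.950834 = 235.994307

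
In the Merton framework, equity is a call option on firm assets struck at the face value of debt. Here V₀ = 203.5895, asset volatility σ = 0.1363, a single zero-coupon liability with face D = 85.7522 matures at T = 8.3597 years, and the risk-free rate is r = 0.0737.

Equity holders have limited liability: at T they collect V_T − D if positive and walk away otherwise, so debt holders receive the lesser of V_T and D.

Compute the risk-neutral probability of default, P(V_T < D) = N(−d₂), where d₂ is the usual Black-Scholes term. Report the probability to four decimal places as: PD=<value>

d₁ = [ln(V₀/D) + (r + σ²/2)T] / (σ√T)
   = [ln(203.5895/85.7522) + (0.0737 + 0.5·0.1363²)·8.3597] / (0.1363·√8.3597)
   = [0.864644 + 0.693762] / 0.394086 = 3.954480
d₂ = d₁ − σ√T = 3.954480 − 0.394086 = 3.560394
risk-neutral PD = N(−d₂) = N(-3.560394) = 0.000185

PD=0.0002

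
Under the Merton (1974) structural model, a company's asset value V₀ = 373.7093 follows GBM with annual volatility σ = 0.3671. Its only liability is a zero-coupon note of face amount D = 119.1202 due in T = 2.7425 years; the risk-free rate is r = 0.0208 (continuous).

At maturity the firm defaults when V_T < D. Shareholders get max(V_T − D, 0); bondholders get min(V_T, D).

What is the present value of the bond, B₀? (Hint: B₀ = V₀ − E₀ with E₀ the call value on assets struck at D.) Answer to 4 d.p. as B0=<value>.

d₁ = [ln(V₀/D) + (r + σ²/2)T] / (σ√T)
   = [ln(373.7093/119.1202) + (0.0208 + 0.5·0.3671²)·2.7425] / (0.3671·√2.7425)
   = [1.143345 + 0.241837] / 0.607936 = 2.278501
d₂ = d₁ − σ√T = 2.278501 − 0.607936 = 1.670565
N(d₁) = 0.988652,  N(d₂) = 0.952596,  e^(−rT) = 0.944553
E₀ = V₀·N(d₁) − D·e^(−rT)·N(d₂)
   = 373.7093·0.988652 − 119.1202·0.944553·0.952596 = 262.286675
B₀ = V₀ − E₀ = 373.7093 − 262.286675 = 111.422625

B0=111.4226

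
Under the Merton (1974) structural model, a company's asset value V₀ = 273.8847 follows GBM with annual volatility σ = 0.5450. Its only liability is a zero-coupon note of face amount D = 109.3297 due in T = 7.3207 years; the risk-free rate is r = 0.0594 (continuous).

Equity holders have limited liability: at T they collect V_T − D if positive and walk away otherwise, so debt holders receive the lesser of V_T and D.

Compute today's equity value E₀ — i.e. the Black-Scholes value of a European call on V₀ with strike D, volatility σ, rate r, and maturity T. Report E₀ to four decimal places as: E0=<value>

d₁ = [ln(V₀/D) + (r + σ²/2)T] / (σ√T)
   = [ln(273.8847/109.3297) + (0.0594 + 0.5·0.5450²)·7.3207] / (0.5450·√7.3207)
   = [0.918339 + 1.522065] / 1.474595 = 1.654966
d₂ = d₁ − σ√T = 1.654966 − 1.474595 = 0.180370
N(d₁) = 0.951034,  N(d₂) = 0.571569,  e^(−rT) = 0.647362
E₀ = V₀·N(d₁) − D·e^(−rT)·N(d₂)
   = 273.8847·0.951034 − 109.3297·0.647362·0.571569 = 220.020417

E0=220.0204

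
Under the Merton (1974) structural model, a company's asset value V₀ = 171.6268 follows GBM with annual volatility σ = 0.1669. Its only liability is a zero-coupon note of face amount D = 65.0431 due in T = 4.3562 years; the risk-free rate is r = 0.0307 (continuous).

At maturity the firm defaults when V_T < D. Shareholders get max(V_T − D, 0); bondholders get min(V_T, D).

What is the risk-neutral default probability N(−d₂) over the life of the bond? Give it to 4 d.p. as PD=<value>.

PD=0.0014

d₁ = [ln(V₀/D) + (r + σ²/2)T] / (σ√T)
   = [ln(171.6268/65.0431) + (0.0307 + 0.5·0.1669²)·4.3562] / (0.1669·√4.3562)
   = [0.970272 + 0.194408] / 0.348346 = 3.343462
d₂ = d₁ − σ√T = 3.343462 − 0.348346 = 2.995116
risk-neutral PD = N(−d₂) = N(-2.995116) = 0.001372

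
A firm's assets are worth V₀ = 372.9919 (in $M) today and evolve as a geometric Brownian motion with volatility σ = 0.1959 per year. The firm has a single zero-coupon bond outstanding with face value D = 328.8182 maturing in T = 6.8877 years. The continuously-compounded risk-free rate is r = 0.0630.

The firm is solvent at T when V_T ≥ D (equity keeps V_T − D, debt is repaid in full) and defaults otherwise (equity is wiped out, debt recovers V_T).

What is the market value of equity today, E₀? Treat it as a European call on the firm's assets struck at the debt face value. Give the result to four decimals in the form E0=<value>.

E0=169.8741

d₁ = [ln(V₀/D) + (r + σ²/2)T] / (σ√T)
   = [ln(372.9919/328.8182) + (0.0630 + 0.5·0.1959²)·6.8877] / (0.1959·√6.8877)
   = [0.126052 + 0.566089] / 0.514128 = 1.346241
d₂ = d₁ − σ√T = 1.346241 − 0.514128 = 0.832113
N(d₁) = 0.910888,  N(d₂) = 0.797327,  e^(−rT) = 0.647961
E₀ = V₀·N(d₁) − D·e^(−rT)·N(d₂)
   = 372.9919·0.910888 − 328.8182·0.647961·0.797327 = 169.874101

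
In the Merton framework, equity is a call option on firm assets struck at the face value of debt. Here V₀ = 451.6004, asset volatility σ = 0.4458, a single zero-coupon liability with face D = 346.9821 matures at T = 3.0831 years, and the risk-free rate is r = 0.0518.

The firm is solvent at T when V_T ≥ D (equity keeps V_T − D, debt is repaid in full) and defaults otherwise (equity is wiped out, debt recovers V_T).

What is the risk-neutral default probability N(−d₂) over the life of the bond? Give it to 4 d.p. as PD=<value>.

PD=0.4407

d₁ = [ln(V₀/D) + (r + σ²/2)T] / (σ√T)
   = [ln(451.6004/346.9821) + (0.0518 + 0.5·0.4458²)·3.0831] / (0.4458·√3.0831)
   = [0.263525 + 0.466069] / 0.782769 = 0.932066
d₂ = d₁ − σ√T = 0.932066 − 0.782769 = 0.149297
risk-neutral PD = N(−d₂) = N(-0.149297) = 0.440660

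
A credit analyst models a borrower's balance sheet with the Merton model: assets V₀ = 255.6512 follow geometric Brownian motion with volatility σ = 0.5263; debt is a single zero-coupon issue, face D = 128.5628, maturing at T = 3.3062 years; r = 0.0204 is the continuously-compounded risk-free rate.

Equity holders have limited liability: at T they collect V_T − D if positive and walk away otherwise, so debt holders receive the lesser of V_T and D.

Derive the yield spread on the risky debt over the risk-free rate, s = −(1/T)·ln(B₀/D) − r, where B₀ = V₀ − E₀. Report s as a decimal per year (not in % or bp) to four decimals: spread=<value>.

d₁ = [ln(V₀/D) + (r + σ²/2)T] / (σ√T)
   = [ln(255.6512/128.5628) + (0.0204 + 0.5·0.5263²)·3.3062] / (0.5263·√3.3062)
   = [0.687397 + 0.525341] / 0.956969 = 1.267270
d₂ = d₁ − σ√T = 1.267270 − 0.956969 = 0.310301
N(d₁) = 0.897471,  N(d₂) = 0.621834,  e^(−rT) = 0.934778
E₀ = V₀·N(d₁) − D·e^(−rT)·N(d₂)
   = 255.6512·0.897471 − 128.5628·0.934778·0.621834 = 154.708905
B₀ = V₀ − E₀ = 255.6512 − 154.708905 = 100.942295
spread = −(1/T)·ln(B₀/D) − r = −(1/3.3062)·ln(100.942295/128.5628) − 0.0204 = 0.05275604

spread=0.0528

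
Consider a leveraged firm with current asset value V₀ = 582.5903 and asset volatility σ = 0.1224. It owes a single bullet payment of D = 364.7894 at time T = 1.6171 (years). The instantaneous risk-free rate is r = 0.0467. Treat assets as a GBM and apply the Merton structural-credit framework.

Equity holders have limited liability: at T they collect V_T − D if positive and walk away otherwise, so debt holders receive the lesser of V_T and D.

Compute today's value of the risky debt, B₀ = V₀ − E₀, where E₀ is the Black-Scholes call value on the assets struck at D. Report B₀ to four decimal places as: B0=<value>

B0=338.2514

d₁ = [ln(V₀/D) + (r + σ²/2)T] / (σ√T)
   = [ln(582.5903/364.7894) + (0.0467 + 0.5·0.1224²)·1.6171] / (0.1224·√1.6171)
   = [0.468164 + 0.087632] / 0.155650 = 3.570801
d₂ = d₁ − σ√T = 3.570801 − 0.155650 = 3.415150
N(d₁) = 0.999822,  N(d₂) = 0.999681,  e^(−rT) = 0.927263
E₀ = V₀·N(d₁) − D·e^(−rT)·N(d₂)
   = 582.5903·0.999822 − 364.7894·0.927263·0.999681 = 244.338909
B₀ = V₀ − E₀ = 582.5903 − 244.338909 = 338.251391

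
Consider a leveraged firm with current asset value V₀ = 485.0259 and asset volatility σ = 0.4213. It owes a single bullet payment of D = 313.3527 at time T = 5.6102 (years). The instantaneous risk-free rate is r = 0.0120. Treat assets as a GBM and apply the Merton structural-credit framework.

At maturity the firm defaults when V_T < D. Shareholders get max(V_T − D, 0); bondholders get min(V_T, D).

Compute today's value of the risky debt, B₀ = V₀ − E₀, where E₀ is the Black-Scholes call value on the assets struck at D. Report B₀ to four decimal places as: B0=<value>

B0=223.6738

d₁ = [ln(V₀/D) + (r + σ²/2)T] / (σ√T)
   = [ln(485.0259/313.3527) + (0.0120 + 0.5·0.4213²)·5.6102] / (0.4213·√5.6102)
   = [0.436873 + 0.565210] / 0.997885 = 1.004206
d₂ = d₁ − σ√T = 1.004206 − 0.997885 = 0.006321
N(d₁) = 0.842360,  N(d₂) = 0.502522,  e^(−rT) = 0.934894
E₀ = V₀·N(d₁) − D·e^(−rT)·N(d₂)
   = 485.0259·0.842360 − 313.3527·0.934894·0.502522 = 261.352142
B₀ = V₀ − E₀ = 485.0259 − 261.352142 = 223.673758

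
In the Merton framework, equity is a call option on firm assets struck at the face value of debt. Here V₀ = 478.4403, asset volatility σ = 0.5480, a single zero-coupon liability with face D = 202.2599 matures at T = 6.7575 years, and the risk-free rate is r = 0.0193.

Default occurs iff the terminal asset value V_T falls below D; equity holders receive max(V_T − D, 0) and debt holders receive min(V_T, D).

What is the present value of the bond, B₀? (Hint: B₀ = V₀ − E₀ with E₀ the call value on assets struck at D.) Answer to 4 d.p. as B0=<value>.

B0=125.6607

d₁ = [ln(V₀/D) + (r + σ²/2)T] / (σ√T)
   = [ln(478.4403/202.2599) + (0.0193 + 0.5·0.5480²)·6.7575] / (0.5480·√6.7575)
   = [0.860978 + 1.145072] / 1.424537 = 1.408212
d₂ = d₁ − σ√T = 1.408212 − 1.424537 = -0.016324
N(d₁) = 0.920466,  N(d₂) = 0.493488,  e^(−rT) = 0.877727
E₀ = V₀·N(d₁) − D·e^(−rT)·N(d₂)
   = 478.4403·0.920466 − 202.2599·0.877727·0.493488 = 352.779589
B₀ = V₀ − E₀ = 478.4403 − 352.779589 = 125.660711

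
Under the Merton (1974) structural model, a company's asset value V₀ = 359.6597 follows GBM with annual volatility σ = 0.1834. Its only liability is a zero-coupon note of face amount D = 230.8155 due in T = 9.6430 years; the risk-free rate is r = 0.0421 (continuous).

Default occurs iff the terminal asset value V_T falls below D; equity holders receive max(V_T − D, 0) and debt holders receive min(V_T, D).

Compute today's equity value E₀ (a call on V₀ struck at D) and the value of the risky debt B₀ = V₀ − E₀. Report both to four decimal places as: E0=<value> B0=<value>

E0=209.7461 B0=149.9136

d₁ = [ln(V₀/D) + (r + σ²/2)T] / (σ√T)
   = [ln(359.6597/230.8155) + (0.0421 + 0.5·0.1834²)·9.6430] / (0.1834·√9.6430)
   = [0.443540 + 0.568144] / 0.569515 = 1.776394
d₂ = d₁ − σ√T = 1.776394 − 0.569515 = 1.206879
N(d₁) = 0.962166,  N(d₂) = 0.886261,  e^(−rT) = 0.666330
E₀ = V₀·N(d₁) − D·e^(−rT)·N(d₂)
   = 359.6597·0.962166 − 230.8155·0.666330·0.886261 = 209.746096
B₀ = V₀ − E₀ = 359.6597 − 209.746096 = 149.913604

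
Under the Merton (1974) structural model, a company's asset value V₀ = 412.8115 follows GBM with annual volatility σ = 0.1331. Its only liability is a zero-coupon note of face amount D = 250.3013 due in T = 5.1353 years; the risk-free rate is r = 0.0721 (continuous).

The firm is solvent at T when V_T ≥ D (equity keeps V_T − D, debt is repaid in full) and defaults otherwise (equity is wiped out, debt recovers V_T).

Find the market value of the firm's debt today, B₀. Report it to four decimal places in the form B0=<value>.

d₁ = [ln(V₀/D) + (r + σ²/2)T] / (σ√T)
   = [ln(412.8115/250.3013) + (0.0721 + 0.5·0.1331²)·5.1353] / (0.1331·√5.1353)
   = [0.500326 + 0.415743] / 0.301621 = 3.037155
d₂ = d₁ − σ√T = 3.037155 − 0.301621 = 2.735534
N(d₁) = 0.998806,  N(d₂) = 0.996886,  e^(−rT) = 0.690558
E₀ = V₀·N(d₁) − D·e^(−rT)·N(d₂)
   = 412.8115·0.998806 − 250.3013·0.690558·0.996886 = 240.009199
B₀ = V₀ − E₀ = 412.8115 − 240.009199 = 172.802301

B0=172.8023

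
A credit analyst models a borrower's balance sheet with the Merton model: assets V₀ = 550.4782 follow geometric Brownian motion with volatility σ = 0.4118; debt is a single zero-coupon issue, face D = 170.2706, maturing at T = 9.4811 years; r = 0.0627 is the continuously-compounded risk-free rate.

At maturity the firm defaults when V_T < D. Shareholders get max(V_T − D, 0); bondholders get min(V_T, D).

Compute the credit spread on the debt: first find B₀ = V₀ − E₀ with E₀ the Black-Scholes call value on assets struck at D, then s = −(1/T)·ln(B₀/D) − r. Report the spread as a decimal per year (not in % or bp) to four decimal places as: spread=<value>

d₁ = [ln(V₀/D) + (r + σ²/2)T] / (σ√T)
   = [ln(550.4782/170.2706) + (0.0627 + 0.5·0.4118²)·9.4811] / (0.4118·√9.4811)
   = [1.173398 + 1.398364] / 1.267990 = 2.028220
d₂ = d₁ − σ√T = 2.028220 − 1.267990 = 0.760231
N(d₁) = 0.978731,  N(d₂) = 0.776442,  e^(−rT) = 0.551858
E₀ = V₀·N(d₁) − D·e^(−rT)·N(d₂)
   = 550.4782·0.978731 − 170.2706·0.551858·0.776442 = 465.811688
B₀ = V₀ − E₀ = 550.4782 − 465.811688 = 84.666512
spread = −(1/T)·ln(B₀/D) − r = −(1/9.4811)·ln(84.666512/170.2706) − 0.0627 = 0.01099069

spread=0.0110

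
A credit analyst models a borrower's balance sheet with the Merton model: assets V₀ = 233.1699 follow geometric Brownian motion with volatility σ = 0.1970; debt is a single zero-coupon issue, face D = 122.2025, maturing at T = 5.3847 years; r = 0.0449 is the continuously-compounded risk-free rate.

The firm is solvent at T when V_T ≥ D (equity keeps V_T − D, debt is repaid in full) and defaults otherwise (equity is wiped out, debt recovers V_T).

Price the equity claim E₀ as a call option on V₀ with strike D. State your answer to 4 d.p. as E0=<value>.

E0=137.8755

d₁ = [ln(V₀/D) + (r + σ²/2)T] / (σ√T)
   = [ln(233.1699/122.2025) + (0.0449 + 0.5·0.1970²)·5.3847] / (0.1970·√5.3847)
   = [0.646088 + 0.346260] / 0.457138 = 2.170787
d₂ = d₁ − σ√T = 2.170787 − 0.457138 = 1.713649
N(d₁) = 0.985026,  N(d₂) = 0.956703,  e^(−rT) = 0.785234
E₀ = V₀·N(d₁) − D·e^(−rT)·N(d₂)
   = 233.1699·0.985026 − 122.2025·0.785234·0.956703 = 137.875529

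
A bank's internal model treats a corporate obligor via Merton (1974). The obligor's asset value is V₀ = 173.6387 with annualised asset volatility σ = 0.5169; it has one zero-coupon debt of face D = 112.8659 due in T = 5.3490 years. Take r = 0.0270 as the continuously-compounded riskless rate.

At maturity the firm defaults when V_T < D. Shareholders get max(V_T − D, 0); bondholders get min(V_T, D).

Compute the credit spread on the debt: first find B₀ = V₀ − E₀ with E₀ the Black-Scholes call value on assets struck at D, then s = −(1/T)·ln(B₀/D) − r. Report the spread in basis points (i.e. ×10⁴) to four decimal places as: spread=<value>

d₁ = [ln(V₀/D) + (r + σ²/2)T] / (σ√T)
   = [ln(173.6387/112.8659) + (0.0270 + 0.5·0.5169²)·5.3490] / (0.5169·√5.3490)
   = [0.430776 + 0.859011] / 1.195481 = 1.078885
d₂ = d₁ − σ√T = 1.078885 − 1.195481 = -0.116596
N(d₁) = 0.859681,  N(d₂) = 0.453590,  e^(−rT) = 0.865522
E₀ = V₀·N(d₁) − D·e^(−rT)·N(d₂)
   = 173.6387·0.859681 − 112.8659·0.865522·0.453590 = 104.963570
B₀ = V₀ − E₀ = 173.6387 − 104.963570 = 68.675130
spread = −(1/T)·ln(B₀/D) − r = −(1/5.3490)·ln(68.675130/112.8659) − 0.0270 = 0.06587965
in basis points: 0.06587965 × 10⁴ = 658.7965 bp

spread=658.7965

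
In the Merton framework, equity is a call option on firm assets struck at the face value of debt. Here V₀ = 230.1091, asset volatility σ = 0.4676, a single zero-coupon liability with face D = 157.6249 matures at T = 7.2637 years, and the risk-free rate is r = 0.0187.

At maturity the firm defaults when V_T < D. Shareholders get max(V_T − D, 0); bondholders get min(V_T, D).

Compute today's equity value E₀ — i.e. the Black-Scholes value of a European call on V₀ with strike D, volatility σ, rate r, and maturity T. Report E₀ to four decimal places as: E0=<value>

d₁ = [ln(V₀/D) + (r + σ²/2)T] / (σ√T)
   = [ln(230.1091/157.6249) + (0.0187 + 0.5·0.4676²)·7.2637] / (0.4676·√7.2637)
   = [0.378335 + 0.929934] / 1.260241 = 1.038111
d₂ = d₁ − σ√T = 1.038111 − 1.260241 = -0.222129
N(d₁) = 0.850391,  N(d₂) = 0.412107,  e^(−rT) = 0.872990
E₀ = V₀·N(d₁) − D·e^(−rT)·N(d₂)
   = 230.1091·0.850391 − 157.6249·0.872990·0.412107 = 138.974763

E0=138.9748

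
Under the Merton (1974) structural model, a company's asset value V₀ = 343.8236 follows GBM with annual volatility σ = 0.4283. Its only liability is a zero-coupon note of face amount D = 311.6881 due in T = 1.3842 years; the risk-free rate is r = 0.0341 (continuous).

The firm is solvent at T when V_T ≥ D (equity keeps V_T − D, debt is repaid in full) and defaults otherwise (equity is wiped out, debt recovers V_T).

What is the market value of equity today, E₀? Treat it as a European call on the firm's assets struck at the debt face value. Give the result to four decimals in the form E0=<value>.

E0=89.5942

d₁ = [ln(V₀/D) + (r + σ²/2)T] / (σ√T)
   = [ln(343.8236/311.6881) + (0.0341 + 0.5·0.4283²)·1.3842] / (0.4283·√1.3842)
   = [0.098126 + 0.174161] / 0.503904 = 0.540354
d₂ = d₁ − σ√T = 0.540354 − 0.503904 = 0.036450
N(d₁) = 0.705524,  N(d₂) = 0.514538,  e^(−rT) = 0.953895
E₀ = V₀·N(d₁) − D·e^(−rT)·N(d₂)
   = 343.8236·0.705524 − 311.6881·0.953895·0.514538 = 89.594198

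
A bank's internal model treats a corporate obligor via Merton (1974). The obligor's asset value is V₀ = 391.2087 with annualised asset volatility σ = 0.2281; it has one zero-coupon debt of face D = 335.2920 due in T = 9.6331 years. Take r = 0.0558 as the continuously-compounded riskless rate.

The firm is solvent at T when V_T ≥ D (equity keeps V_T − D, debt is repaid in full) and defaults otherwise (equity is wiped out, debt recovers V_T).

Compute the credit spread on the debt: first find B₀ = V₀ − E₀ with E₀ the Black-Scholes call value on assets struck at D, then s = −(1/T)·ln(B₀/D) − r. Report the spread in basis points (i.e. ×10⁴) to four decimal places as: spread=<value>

spread=90.7324

d₁ = [ln(V₀/D) + (r + σ²/2)T] / (σ√T)
   = [ln(391.2087/335.2920) + (0.0558 + 0.5·0.2281²)·9.6331] / (0.2281·√9.6331)
   = [0.154239 + 0.788130] / 0.707959 = 1.331107
d₂ = d₁ − σ√T = 1.331107 − 0.707959 = 0.623148
N(d₁) = 0.908423,  N(d₂) = 0.733406,  e^(−rT) = 0.584191
E₀ = V₀·N(d₁) − D·e^(−rT)·N(d₂)
   = 391.2087·0.908423 − 335.2920·0.584191·0.733406 = 211.727340
B₀ = V₀ − E₀ = 391.2087 − 211.727340 = 179.481360
spread = −(1/T)·ln(B₀/D) − r = −(1/9.6331)·ln(179.481360/335.2920) − 0.0558 = 0.00907324
in basis points: 0.00907324 × 10⁴ = 90.7324 bp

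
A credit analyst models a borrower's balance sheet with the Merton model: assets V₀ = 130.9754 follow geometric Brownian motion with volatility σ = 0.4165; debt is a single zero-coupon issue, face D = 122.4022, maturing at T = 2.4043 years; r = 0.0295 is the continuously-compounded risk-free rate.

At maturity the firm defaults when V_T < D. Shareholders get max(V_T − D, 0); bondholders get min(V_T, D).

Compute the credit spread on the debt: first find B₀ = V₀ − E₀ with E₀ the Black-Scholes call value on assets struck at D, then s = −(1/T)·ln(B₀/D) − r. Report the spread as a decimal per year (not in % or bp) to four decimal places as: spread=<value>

d₁ = [ln(V₀/D) + (r + σ²/2)T] / (σ√T)
   = [ln(130.9754/122.4022) + (0.0295 + 0.5·0.4165²)·2.4043] / (0.4165·√2.4043)
   = [0.067697 + 0.279467] / 0.645817 = 0.537558
d₂ = d₁ − σ√T = 0.537558 − 0.645817 = -0.108259
N(d₁) = 0.704559,  N(d₂) = 0.456895,  e^(−rT) = 0.931530
E₀ = V₀·N(d₁) − D·e^(−rT)·N(d₂)
   = 130.9754·0.704559 − 122.4022·0.931530·0.456895 = 40.184085
B₀ = V₀ − E₀ = 130.9754 − 40.184085 = 90.791315
spread = −(1/T)·ln(B₀/D) − r = −(1/2.4043)·ln(90.791315/122.4022) − 0.0295 = 0.09475600

spread=0.0948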